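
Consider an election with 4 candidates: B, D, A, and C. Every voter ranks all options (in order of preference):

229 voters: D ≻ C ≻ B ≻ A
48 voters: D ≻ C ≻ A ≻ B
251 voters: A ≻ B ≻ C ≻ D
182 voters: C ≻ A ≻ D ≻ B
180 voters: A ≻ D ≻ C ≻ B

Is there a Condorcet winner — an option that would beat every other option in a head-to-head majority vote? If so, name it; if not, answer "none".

Checking pairwise contests:
D beats B 639–251.
A beats D 613–277.
C beats A 459–431.
D beats C 457–433.
Every option loses at least one head-to-head, so there is no Condorcet winner.

none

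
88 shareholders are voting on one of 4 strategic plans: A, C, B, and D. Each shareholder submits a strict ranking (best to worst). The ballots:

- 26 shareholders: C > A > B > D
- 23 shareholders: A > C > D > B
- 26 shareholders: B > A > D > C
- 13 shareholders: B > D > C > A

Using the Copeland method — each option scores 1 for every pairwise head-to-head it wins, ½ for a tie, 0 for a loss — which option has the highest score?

A: beats C, B, and D → score 3.
C: beats B and D; loses to A → score 2.
B: beats D; loses to A and C → score 1.
D: loses to A, C, and B → score 0.
A has the best pairwise record.

A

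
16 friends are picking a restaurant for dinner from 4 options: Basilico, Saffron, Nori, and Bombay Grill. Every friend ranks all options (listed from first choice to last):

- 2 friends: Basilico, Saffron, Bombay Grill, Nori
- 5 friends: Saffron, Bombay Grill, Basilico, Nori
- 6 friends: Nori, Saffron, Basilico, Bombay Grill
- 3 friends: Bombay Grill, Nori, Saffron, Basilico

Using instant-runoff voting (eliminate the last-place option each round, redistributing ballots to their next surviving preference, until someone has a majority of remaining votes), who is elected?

Nori

Round 1: Basilico 2, Saffron 5, Nori 6, Bombay Grill 3. Eliminate Basilico.
Round 2: Saffron 7, Nori 6, Bombay Grill 3. Eliminate Bombay Grill.
Round 3: Saffron 7, Nori 9. Nori has a majority.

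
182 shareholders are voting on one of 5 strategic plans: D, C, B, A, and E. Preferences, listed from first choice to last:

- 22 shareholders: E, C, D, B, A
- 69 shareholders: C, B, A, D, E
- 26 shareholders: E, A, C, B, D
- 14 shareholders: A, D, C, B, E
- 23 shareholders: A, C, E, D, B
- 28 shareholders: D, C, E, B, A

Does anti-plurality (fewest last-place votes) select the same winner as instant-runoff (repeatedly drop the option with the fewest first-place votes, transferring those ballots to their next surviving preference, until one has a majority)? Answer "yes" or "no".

Anti-plurality — last-place votes: D 26, C 0, B 23, A 50, E 83. Winner: C.
Instant-runoff — R1 D 28, C 69, B 0, A 37, E 48 (B out); R2 D 28, C 69, A 37, E 48 (D out); R3 C 97, A 37, E 48 (C winner). Winner: C.
The two methods agree.

yes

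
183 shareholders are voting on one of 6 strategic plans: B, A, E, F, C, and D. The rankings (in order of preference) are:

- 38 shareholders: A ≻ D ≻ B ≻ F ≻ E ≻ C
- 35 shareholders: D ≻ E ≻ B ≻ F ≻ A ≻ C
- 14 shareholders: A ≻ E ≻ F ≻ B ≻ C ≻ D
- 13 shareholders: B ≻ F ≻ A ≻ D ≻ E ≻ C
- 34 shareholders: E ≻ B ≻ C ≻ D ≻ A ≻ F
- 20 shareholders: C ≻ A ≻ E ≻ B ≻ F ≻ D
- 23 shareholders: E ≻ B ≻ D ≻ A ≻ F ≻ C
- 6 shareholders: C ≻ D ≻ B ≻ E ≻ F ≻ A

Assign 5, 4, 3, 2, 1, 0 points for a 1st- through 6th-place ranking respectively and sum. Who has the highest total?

E

B: 38·3 + 35·3 + 14·2 + 13·5 + 34·4 + 20·2 + 23·4 + 6·3 = 598
A: 38·5 + 35·1 + 14·5 + 13·3 + 34·1 + 20·4 + 23·2 + 6·0 = 494
E: 38·1 + 35·4 + 14·4 + 13·1 + 34·5 + 20·3 + 23·5 + 6·2 = 604
F: 38·2 + 35·2 + 14·3 + 13·4 + 34·0 + 20·1 + 23·1 + 6·1 = 289
C: 38·0 + 35·0 + 14·1 + 13·0 + 34·3 + 20·5 + 23·0 + 6·5 = 246
D: 38·4 + 35·5 + 14·0 + 13·2 + 34·2 + 20·0 + 23·3 + 6·4 = 514
E has the highest Borda score (604).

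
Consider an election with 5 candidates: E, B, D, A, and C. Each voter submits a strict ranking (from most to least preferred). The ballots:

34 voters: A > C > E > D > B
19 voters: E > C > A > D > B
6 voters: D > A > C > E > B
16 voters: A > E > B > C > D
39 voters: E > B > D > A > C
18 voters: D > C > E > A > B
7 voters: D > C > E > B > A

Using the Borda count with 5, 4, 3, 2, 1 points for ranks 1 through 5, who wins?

E: 34·3 + 19·5 + 6·2 + 16·4 + 39·5 + 18·3 + 7·3 = 543
B: 34·1 + 19·1 + 6·1 + 16·3 + 39·4 + 18·1 + 7·2 = 295
D: 34·2 + 19·2 + 6·5 + 16·1 + 39·3 + 18·5 + 7·5 = 394
A: 34·5 + 19·3 + 6·4 + 16·5 + 39·2 + 18·2 + 7·1 = 452
C: 34·4 + 19·4 + 6·3 + 16·2 + 39·1 + 18·4 + 7·4 = 401
E has the highest Borda score (543).

E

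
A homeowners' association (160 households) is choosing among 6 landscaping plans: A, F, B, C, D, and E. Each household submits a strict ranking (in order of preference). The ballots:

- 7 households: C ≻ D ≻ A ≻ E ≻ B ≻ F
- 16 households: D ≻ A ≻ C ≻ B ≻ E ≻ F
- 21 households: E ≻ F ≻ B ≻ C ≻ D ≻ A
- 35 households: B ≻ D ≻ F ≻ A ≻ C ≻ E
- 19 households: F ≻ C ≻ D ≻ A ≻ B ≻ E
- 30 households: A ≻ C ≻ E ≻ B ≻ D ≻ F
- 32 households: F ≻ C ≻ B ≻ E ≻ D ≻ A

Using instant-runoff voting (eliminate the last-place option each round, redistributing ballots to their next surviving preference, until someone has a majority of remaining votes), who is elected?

F

Round 1: A 30, F 51, B 35, C 7, D 16, E 21. Eliminate C.
Round 2: A 30, F 51, B 35, D 23, E 21. Eliminate E.
Round 3: A 30, F 72, B 35, D 23. Eliminate D.
Round 4: A 53, F 72, B 35. Eliminate B.
Round 5: A 53, F 107. F has a majority.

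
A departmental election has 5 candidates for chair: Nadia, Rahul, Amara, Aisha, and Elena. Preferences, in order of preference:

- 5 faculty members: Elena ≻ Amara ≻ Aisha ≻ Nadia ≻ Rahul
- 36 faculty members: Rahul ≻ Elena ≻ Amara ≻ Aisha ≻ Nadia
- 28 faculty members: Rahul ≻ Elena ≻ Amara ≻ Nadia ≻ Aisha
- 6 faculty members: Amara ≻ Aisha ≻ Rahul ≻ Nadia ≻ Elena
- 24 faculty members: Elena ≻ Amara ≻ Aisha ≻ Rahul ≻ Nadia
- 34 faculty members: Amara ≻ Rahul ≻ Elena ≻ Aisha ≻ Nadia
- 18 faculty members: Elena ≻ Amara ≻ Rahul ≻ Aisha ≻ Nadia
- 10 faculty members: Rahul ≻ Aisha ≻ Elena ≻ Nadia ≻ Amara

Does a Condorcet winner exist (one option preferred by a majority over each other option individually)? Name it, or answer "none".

Checking pairwise contests:
Rahul beats Nadia 156–5.
Amara beats Rahul 87–74.
Elena beats Amara 121–40.
Rahul beats Aisha 126–35.
Rahul beats Elena 114–47.
Every option loses at least one head-to-head, so there is no Condorcet winner.

none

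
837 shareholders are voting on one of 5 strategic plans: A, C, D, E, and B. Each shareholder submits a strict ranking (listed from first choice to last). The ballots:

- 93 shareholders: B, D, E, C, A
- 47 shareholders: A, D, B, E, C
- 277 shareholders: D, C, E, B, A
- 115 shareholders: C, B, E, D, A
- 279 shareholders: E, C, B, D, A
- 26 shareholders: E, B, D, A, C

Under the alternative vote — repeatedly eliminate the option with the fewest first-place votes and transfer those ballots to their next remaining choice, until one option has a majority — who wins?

Round 1: A 47, C 115, D 277, E 305, B 93. Eliminate A.
Round 2: C 115, D 324, E 305, B 93. Eliminate B.
Round 3: C 115, D 417, E 305. Eliminate C.
Round 4: D 417, E 420. E has a majority.

E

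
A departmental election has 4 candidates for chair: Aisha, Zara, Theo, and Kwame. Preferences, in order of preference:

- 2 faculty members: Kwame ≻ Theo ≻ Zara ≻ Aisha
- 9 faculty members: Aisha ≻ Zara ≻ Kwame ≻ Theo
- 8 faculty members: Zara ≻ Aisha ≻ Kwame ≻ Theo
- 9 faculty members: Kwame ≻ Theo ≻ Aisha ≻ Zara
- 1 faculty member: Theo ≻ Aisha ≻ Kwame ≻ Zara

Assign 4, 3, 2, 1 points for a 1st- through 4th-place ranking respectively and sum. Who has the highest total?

Aisha: 2·1 + 9·4 + 8·3 + 9·2 + 1·3 = 83
Zara: 2·2 + 9·3 + 8·4 + 9·1 + 1·1 = 73
Theo: 2·3 + 9·1 + 8·1 + 9·3 + 1·4 = 54
Kwame: 2·4 + 9·2 + 8·2 + 9·4 + 1·2 = 80
Aisha has the highest Borda score (83).

Aisha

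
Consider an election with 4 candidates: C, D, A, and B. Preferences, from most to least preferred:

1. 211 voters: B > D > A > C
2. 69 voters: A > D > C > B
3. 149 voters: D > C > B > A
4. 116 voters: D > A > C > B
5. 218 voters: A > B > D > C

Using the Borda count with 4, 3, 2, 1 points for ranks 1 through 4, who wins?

D

C: 211·1 + 69·2 + 149·3 + 116·2 + 218·1 = 1246
D: 211·3 + 69·3 + 149·4 + 116·4 + 218·2 = 2336
A: 211·2 + 69·4 + 149·1 + 116·3 + 218·4 = 2067
B: 211·4 + 69·1 + 149·2 + 116·1 + 218·3 = 1981
D has the highest Borda score (2336).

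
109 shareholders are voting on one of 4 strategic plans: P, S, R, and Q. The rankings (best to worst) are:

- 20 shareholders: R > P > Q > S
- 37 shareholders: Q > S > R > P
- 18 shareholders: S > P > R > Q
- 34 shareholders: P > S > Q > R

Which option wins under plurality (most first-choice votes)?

Q

First-place votes: P 34, S 18, R 20, Q 37.
Q has the most first-place votes.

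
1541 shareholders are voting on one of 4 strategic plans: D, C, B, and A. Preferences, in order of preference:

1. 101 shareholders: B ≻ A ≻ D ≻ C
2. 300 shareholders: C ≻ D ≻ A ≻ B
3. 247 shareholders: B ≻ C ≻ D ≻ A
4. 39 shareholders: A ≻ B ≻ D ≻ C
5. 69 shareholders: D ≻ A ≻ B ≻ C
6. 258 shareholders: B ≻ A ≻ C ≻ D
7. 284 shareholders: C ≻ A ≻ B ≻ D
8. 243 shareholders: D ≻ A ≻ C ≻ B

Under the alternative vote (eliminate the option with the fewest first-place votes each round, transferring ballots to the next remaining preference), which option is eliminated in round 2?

Round 1: D 312, C 584, B 606, A 39. Eliminate A.
Round 2: D 312, C 584, B 645. Eliminate D.

D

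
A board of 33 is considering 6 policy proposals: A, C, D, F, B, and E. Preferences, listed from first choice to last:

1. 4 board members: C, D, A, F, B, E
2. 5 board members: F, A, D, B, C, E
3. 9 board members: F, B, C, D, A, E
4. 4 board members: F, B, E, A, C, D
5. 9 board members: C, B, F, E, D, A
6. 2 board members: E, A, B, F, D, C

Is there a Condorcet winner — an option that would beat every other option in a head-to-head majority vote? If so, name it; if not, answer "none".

F

F vs A: 27–6 for F.
F vs C: 20–13 for F.
F vs D: 29–4 for F.
F vs B: 22–11 for F.
F vs E: 31–2 for F.
F beats every other option head-to-head.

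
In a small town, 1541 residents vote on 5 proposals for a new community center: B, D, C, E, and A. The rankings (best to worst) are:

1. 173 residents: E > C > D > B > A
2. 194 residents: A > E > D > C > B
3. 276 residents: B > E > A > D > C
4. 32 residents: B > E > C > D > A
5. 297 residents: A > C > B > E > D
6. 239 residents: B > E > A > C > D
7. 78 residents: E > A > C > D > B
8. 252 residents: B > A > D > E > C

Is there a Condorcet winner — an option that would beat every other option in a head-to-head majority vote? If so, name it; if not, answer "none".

B vs D: 1096–445 for B.
B vs C: 799–742 for B.
B vs E: 1096–445 for B.
B vs A: 972–569 for B.
B beats every other option head-to-head.

B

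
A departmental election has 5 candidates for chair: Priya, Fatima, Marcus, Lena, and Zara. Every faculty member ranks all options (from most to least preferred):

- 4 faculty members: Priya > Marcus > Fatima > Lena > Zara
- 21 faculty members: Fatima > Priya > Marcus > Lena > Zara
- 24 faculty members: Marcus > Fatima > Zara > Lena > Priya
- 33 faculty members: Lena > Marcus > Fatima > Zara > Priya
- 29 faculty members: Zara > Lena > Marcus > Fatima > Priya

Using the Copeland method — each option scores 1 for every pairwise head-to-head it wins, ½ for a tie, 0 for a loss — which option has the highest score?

Lena

Priya: loses to Fatima, Marcus, Lena, and Zara → score 0.
Fatima: beats Priya and Zara; loses to Marcus and Lena → score 2.
Marcus: beats Priya, Fatima, and Zara; loses to Lena → score 3.
Lena: beats Priya, Fatima, Marcus, and Zara → score 4.
Zara: beats Priya; loses to Fatima, Marcus, and Lena → score 1.
Lena has the best pairwise record.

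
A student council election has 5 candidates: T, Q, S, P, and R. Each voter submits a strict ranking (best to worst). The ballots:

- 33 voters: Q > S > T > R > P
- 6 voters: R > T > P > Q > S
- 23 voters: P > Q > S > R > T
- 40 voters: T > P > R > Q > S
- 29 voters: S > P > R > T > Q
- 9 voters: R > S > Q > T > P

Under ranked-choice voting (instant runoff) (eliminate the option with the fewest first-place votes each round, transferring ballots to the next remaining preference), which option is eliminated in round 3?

S

Round 1: T 40, Q 33, S 29, P 23, R 15. Eliminate R.
Round 2: T 46, Q 33, S 38, P 23. Eliminate P.
Round 3: T 46, Q 56, S 38. Eliminate S.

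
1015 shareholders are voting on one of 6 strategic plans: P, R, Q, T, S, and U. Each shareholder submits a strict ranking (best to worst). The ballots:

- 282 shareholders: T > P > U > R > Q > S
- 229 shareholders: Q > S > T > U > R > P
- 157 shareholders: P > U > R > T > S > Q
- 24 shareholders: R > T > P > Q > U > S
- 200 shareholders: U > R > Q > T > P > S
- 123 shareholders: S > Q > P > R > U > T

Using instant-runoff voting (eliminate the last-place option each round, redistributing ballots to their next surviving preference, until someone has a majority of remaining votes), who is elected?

U

Round 1: P 157, R 24, Q 229, T 282, S 123, U 200. Eliminate R.
Round 2: P 157, Q 229, T 306, S 123, U 200. Eliminate S.
Round 3: P 157, Q 352, T 306, U 200. Eliminate P.
Round 4: Q 352, T 306, U 357. Eliminate T.
Round 5: Q 376, U 639. U has a majority.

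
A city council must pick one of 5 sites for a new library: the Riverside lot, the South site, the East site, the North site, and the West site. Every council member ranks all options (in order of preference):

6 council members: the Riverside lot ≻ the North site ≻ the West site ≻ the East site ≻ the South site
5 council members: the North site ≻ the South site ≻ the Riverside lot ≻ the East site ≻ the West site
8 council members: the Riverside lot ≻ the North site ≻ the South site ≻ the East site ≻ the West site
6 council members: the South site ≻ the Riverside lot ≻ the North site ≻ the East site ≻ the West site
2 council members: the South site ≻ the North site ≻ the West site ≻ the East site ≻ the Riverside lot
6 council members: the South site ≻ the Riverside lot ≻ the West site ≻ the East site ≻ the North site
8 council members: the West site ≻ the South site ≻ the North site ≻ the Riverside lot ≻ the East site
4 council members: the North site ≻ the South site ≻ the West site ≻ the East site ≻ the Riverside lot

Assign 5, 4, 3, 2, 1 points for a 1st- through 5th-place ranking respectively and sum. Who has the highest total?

the Riverside lot: 6·5 + 5·3 + 8·5 + 6·4 + 2·1 + 6·4 + 8·2 + 4·1 = 155
the South site: 6·1 + 5·4 + 8·3 + 6·5 + 2·5 + 6·5 + 8·4 + 4·4 = 168
the East site: 6·2 + 5·2 + 8·2 + 6·2 + 2·2 + 6·2 + 8·1 + 4·2 = 82
the North site: 6·4 + 5·5 + 8·4 + 6·3 + 2·4 + 6·1 + 8·3 + 4·5 = 157
the West site: 6·3 + 5·1 + 8·1 + 6·1 + 2·3 + 6·3 + 8·5 + 4·3 = 113
the South site has the highest Borda score (168).

the South site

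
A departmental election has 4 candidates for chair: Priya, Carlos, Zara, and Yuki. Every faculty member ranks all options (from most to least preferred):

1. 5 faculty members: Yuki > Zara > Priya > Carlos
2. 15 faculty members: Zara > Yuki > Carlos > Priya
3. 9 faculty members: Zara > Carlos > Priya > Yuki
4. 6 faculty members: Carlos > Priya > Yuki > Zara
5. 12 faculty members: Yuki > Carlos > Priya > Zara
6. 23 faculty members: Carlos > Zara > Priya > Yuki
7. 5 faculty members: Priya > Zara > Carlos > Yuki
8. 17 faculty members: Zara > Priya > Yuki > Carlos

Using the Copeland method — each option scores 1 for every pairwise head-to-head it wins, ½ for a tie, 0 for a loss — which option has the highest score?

Priya: beats Yuki; loses to Carlos and Zara → score 1.
Carlos: beats Priya; loses to Zara and Yuki → score 1.
Zara: beats Priya, Carlos, and Yuki → score 3.
Yuki: beats Carlos; loses to Priya and Zara → score 1.
Zara has the best pairwise record.

Zara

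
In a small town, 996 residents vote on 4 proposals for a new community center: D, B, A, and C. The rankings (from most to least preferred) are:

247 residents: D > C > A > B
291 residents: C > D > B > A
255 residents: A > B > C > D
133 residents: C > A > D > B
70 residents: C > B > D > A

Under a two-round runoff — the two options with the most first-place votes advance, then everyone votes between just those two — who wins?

C

Round 1 first-place votes: D 247, B 0, A 255, C 494.
C and A advance.
Runoff: C is preferred to A by 741 voters; A by 255.
C wins the runoff.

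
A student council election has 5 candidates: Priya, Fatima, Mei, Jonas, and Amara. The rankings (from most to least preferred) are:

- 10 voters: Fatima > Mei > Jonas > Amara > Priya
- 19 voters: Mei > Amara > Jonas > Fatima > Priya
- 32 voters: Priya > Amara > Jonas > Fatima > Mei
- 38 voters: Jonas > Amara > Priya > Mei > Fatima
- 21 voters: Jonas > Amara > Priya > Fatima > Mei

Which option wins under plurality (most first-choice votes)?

First-place votes: Priya 32, Fatima 10, Mei 19, Jonas 59, Amara 0.
Jonas has the most first-place votes.

Jonas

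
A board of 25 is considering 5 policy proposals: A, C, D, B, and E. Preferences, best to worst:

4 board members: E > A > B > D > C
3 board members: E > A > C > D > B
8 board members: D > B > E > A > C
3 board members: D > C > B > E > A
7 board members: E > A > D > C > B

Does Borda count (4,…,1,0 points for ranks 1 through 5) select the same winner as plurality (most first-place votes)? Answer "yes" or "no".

yes

Borda — scores: A 50, C 22, D 65, B 38, E 75. Winner: E.
Plurality — first-place votes: A 0, C 0, D 11, B 0, E 14. Winner: E.
The two methods agree.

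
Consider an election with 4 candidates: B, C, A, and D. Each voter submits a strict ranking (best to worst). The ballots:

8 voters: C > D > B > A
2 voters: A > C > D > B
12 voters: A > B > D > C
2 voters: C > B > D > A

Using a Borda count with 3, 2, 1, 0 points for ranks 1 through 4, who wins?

A

B: 8·1 + 2·0 + 12·2 + 2·2 = 36
C: 8·3 + 2·2 + 12·0 + 2·3 = 34
A: 8·0 + 2·3 + 12·3 + 2·0 = 42
D: 8·2 + 2·1 + 12·1 + 2·1 = 32
A has the highest Borda score (42).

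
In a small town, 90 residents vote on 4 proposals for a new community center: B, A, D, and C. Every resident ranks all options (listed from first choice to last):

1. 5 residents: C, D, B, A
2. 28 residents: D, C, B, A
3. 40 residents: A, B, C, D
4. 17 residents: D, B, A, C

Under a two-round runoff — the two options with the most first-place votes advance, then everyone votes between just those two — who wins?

D

Round 1 first-place votes: B 0, A 40, D 45, C 5.
D and A advance.
Runoff: D is preferred to A by 50 voters; A by 40.
D wins the runoff.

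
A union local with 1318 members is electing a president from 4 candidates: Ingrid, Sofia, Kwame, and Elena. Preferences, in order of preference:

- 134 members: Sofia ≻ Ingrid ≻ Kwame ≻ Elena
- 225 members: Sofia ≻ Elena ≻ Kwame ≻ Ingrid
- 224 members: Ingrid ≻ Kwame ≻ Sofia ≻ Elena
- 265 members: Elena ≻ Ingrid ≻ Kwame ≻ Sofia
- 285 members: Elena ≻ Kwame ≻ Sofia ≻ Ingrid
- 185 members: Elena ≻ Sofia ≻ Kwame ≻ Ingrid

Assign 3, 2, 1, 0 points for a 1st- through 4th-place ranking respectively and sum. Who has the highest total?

Elena

Ingrid: 134·2 + 225·0 + 224·3 + 265·2 + 285·0 + 185·0 = 1470
Sofia: 134·3 + 225·3 + 224·1 + 265·0 + 285·1 + 185·2 = 1956
Kwame: 134·1 + 225·1 + 224·2 + 265·1 + 285·2 + 185·1 = 1827
Elena: 134·0 + 225·2 + 224·0 + 265·3 + 285·3 + 185·3 = 2655
Elena has the highest Borda score (2655).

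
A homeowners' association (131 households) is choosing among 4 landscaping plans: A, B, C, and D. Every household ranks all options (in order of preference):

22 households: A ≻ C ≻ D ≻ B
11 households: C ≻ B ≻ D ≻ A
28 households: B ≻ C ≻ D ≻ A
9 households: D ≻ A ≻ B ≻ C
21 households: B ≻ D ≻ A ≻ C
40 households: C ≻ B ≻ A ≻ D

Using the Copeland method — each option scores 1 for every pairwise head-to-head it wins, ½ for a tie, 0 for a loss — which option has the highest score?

C

A: loses to B, C, and D → score 0.
B: beats A and D; loses to C → score 2.
C: beats A, B, and D → score 3.
D: beats A; loses to B and C → score 1.
C has the best pairwise record.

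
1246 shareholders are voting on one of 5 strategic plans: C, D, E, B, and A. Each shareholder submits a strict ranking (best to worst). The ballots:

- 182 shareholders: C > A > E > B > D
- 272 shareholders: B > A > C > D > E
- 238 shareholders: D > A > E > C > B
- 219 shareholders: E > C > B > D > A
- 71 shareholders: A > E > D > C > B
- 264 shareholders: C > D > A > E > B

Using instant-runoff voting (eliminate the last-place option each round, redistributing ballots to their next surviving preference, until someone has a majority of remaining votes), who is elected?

C

Round 1: C 446, D 238, E 219, B 272, A 71. Eliminate A.
Round 2: C 446, D 238, E 290, B 272. Eliminate D.
Round 3: C 446, E 528, B 272. Eliminate B.
Round 4: C 718, E 528. C has a majority.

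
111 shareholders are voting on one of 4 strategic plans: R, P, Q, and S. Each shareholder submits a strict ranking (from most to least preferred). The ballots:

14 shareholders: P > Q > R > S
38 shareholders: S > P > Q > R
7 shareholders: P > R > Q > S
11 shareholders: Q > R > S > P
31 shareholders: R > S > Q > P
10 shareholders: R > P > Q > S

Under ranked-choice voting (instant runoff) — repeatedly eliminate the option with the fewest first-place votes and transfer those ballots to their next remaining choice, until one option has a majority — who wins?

R

Round 1: R 41, P 21, Q 11, S 38. Eliminate Q.
Round 2: R 52, P 21, S 38. Eliminate P.
Round 3: R 73, S 38. R has a majority.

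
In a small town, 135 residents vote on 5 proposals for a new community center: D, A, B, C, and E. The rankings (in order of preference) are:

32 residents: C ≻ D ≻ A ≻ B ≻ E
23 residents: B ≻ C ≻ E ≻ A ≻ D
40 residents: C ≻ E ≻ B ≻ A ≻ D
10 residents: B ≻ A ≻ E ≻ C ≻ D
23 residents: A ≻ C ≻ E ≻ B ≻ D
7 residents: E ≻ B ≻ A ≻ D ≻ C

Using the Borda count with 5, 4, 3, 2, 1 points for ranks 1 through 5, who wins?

C

D: 32·4 + 23·1 + 40·1 + 10·1 + 23·1 + 7·2 = 238
A: 32·3 + 23·2 + 40·2 + 10·4 + 23·5 + 7·3 = 398
B: 32·2 + 23·5 + 40·3 + 10·5 + 23·2 + 7·4 = 423
C: 32·5 + 23·4 + 40·5 + 10·2 + 23·4 + 7·1 = 571
E: 32·1 + 23·3 + 40·4 + 10·3 + 23·3 + 7·5 = 395
C has the highest Borda score (571).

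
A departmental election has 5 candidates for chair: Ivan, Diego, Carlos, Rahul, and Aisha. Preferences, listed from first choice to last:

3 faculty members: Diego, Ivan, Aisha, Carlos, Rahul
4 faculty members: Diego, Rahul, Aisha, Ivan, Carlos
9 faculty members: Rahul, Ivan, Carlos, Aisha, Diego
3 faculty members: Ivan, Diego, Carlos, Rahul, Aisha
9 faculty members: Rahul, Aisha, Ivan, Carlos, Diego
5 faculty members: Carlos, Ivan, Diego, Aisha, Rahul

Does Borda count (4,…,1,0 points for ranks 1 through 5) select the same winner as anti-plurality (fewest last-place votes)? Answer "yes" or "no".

no

Borda — scores: Ivan 85, Diego 47, Carlos 56, Rahul 87, Aisha 55. Winner: Rahul.
Anti-plurality — last-place votes: Ivan 0, Diego 18, Carlos 4, Rahul 8, Aisha 3. Winner: Ivan.
The two methods disagree.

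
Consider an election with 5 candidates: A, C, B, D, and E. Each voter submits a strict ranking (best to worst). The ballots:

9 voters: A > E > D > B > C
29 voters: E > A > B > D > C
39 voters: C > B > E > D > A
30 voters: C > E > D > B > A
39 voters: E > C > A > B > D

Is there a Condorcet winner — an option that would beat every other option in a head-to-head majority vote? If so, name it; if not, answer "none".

E vs A: 137–9 for E.
E vs C: 77–69 for E.
E vs B: 107–39 for E.
E vs D: 146–0 for E.
E beats every other option head-to-head.

E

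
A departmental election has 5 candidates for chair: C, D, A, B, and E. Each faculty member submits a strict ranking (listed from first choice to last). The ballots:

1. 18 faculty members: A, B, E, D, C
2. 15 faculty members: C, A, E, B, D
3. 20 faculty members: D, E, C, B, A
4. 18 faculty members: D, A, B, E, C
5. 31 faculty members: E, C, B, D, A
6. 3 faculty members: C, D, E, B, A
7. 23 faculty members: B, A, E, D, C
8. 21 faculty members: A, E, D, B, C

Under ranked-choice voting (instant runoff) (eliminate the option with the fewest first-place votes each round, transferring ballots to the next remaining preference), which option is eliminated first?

C

Round 1: C 18, D 38, A 39, B 23, E 31. Eliminate C.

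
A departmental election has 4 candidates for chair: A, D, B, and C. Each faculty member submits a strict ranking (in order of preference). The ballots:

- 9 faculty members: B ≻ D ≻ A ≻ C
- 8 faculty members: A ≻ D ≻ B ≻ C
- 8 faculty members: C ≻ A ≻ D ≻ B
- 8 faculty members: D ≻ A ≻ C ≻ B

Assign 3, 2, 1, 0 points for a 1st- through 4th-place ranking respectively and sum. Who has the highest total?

D

A: 9·1 + 8·3 + 8·2 + 8·2 = 65
D: 9·2 + 8·2 + 8·1 + 8·3 = 66
B: 9·3 + 8·1 + 8·0 + 8·0 = 35
C: 9·0 + 8·0 + 8·3 + 8·1 = 32
D has the highest Borda score (66).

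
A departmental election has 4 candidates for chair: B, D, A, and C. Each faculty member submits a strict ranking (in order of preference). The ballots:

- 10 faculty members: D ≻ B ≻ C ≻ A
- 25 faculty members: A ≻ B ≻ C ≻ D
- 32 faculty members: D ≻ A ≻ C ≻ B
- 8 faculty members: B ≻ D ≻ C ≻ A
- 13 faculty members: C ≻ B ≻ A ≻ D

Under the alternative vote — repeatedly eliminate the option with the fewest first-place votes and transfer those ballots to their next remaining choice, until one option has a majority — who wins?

D

Round 1: B 8, D 42, A 25, C 13. Eliminate B.
Round 2: D 50, A 25, C 13. D has a majority.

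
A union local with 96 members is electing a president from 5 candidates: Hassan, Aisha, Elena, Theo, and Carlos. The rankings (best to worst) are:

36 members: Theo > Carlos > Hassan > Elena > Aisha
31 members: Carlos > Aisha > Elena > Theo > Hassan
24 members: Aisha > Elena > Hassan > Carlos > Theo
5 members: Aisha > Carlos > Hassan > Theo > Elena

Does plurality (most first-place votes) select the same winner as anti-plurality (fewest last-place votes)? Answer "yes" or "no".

Plurality — first-place votes: Hassan 0, Aisha 29, Elena 0, Theo 36, Carlos 31. Winner: Theo.
Anti-plurality — last-place votes: Hassan 31, Aisha 36, Elena 5, Theo 24, Carlos 0. Winner: Carlos.
The two methods disagree.

no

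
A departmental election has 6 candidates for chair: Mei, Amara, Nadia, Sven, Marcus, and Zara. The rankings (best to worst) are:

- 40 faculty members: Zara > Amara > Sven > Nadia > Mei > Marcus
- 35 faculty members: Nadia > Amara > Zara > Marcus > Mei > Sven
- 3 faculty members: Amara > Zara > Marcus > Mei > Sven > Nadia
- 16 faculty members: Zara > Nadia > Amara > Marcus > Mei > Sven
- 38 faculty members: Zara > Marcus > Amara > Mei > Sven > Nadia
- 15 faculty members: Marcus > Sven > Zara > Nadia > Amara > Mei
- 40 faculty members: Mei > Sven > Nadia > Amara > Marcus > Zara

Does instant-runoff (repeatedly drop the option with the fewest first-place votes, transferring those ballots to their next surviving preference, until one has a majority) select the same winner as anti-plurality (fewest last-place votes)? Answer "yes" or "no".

no

Instant-runoff — R1 Mei 40, Amara 3, Nadia 35, Sven 0, Marcus 15, Zara 94 (Zara winner). Winner: Zara.
Anti-plurality — last-place votes: Mei 15, Amara 0, Nadia 41, Sven 51, Marcus 40, Zara 40. Winner: Amara.
The two methods disagree.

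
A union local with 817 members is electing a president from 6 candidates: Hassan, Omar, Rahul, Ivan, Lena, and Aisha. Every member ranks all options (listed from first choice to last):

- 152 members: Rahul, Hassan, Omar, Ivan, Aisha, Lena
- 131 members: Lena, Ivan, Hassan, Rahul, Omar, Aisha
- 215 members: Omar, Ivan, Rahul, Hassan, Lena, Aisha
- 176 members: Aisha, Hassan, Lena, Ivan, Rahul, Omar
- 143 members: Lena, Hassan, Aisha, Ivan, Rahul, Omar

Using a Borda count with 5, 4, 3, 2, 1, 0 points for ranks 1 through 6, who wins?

Hassan: 152·4 + 131·3 + 215·2 + 176·4 + 143·4 = 2707
Omar: 152·3 + 131·1 + 215·5 + 176·0 + 143·0 = 1662
Rahul: 152·5 + 131·2 + 215·3 + 176·1 + 143·1 = 1986
Ivan: 152·2 + 131·4 + 215·4 + 176·2 + 143·2 = 2326
Lena: 152·0 + 131·5 + 215·1 + 176·3 + 143·5 = 2113
Aisha: 152·1 + 131·0 + 215·0 + 176·5 + 143·3 = 1461
Hassan has the highest Borda score (2707).

Hassan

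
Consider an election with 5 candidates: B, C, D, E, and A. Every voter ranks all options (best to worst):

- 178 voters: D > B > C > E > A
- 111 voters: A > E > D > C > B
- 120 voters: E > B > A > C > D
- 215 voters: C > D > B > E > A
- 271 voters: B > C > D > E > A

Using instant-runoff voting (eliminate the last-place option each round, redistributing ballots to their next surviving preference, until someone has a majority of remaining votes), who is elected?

B

Round 1: B 271, C 215, D 178, E 120, A 111. Eliminate A.
Round 2: B 271, C 215, D 178, E 231. Eliminate D.
Round 3: B 449, C 215, E 231. B has a majority.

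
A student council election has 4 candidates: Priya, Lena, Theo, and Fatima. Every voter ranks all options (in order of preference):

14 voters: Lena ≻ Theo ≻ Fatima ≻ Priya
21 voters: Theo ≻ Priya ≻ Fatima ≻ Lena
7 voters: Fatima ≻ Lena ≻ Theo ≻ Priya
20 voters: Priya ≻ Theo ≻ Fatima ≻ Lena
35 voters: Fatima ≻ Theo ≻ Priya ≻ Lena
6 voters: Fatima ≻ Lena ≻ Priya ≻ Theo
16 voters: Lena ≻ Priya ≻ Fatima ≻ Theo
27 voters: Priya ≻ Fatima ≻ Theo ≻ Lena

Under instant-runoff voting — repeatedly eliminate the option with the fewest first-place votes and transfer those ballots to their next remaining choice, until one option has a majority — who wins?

Priya

Round 1: Priya 47, Lena 30, Theo 21, Fatima 48. Eliminate Theo.
Round 2: Priya 68, Lena 30, Fatima 48. Eliminate Lena.
Round 3: Priya 84, Fatima 62. Priya has a majority.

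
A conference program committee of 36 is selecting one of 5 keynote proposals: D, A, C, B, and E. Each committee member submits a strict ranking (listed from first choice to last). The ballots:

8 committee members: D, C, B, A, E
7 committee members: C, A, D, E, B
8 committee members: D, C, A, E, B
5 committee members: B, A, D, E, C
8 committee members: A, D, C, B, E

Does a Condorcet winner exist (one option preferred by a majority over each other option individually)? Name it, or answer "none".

Checking pairwise contests:
A beats D 20–16.
C beats A 23–13.
D beats C 29–7.
D beats B 31–5.
D beats E 36–0.
Every option loses at least one head-to-head, so there is no Condorcet winner.

none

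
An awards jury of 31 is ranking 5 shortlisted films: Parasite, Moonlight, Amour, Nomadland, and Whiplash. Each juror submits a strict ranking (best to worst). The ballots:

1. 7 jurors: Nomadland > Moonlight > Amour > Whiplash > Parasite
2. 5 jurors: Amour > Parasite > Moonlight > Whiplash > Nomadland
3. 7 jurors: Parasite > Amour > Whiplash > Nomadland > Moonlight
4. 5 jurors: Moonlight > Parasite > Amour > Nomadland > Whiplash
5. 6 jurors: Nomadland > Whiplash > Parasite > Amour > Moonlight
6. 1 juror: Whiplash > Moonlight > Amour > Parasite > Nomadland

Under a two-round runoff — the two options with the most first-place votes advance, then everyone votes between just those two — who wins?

Parasite

Round 1 first-place votes: Parasite 7, Moonlight 5, Amour 5, Nomadland 13, Whiplash 1.
Nomadland and Parasite advance.
Runoff: Nomadland is preferred to Parasite by 13 voters; Parasite by 18.
Parasite wins the runoff.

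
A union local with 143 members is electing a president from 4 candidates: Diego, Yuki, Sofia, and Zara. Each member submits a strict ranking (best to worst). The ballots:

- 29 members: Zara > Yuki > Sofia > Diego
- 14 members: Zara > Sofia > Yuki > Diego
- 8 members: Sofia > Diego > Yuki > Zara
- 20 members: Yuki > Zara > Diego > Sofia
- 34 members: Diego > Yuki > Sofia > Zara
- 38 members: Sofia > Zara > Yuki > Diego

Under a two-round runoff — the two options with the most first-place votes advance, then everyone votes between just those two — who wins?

Round 1 first-place votes: Diego 34, Yuki 20, Sofia 46, Zara 43.
Sofia and Zara advance.
Runoff: Sofia is preferred to Zara by 80 voters; Zara by 63.
Sofia wins the runoff.

Sofia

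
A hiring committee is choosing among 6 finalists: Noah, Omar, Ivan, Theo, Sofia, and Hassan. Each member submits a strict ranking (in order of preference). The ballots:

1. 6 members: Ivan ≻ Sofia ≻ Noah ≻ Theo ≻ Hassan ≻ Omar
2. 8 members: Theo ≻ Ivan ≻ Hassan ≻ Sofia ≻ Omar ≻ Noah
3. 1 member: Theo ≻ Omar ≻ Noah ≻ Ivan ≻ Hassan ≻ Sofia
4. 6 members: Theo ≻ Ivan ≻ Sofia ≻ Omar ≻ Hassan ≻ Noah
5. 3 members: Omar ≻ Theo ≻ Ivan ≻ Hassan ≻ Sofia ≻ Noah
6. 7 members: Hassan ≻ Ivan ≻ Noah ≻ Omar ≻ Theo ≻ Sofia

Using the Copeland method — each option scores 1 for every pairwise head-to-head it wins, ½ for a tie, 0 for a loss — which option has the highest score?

Theo

Noah: loses to Omar, Ivan, Theo, Sofia, and Hassan → score 0.
Omar: beats Noah; loses to Ivan, Theo, Sofia, and Hassan → score 1.
Ivan: beats Noah, Omar, Sofia, and Hassan; loses to Theo → score 4.
Theo: beats Noah, Omar, Ivan, Sofia, and Hassan → score 5.
Sofia: beats Noah and Omar; loses to Ivan, Theo, and Hassan → score 2.
Hassan: beats Noah, Omar, and Sofia; loses to Ivan and Theo → score 3.
Theo has the best pairwise record.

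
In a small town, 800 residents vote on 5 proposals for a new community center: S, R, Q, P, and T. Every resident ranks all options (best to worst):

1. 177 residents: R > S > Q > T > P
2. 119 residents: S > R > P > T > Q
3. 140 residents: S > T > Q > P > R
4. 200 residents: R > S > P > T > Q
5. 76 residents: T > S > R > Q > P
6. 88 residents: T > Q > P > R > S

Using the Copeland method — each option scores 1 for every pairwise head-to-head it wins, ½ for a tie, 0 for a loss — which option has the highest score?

R

S: beats Q, P, and T; loses to R → score 3.
R: beats S, Q, P, and T → score 4.
Q: beats P; loses to S, R, and T → score 1.
P: loses to S, R, Q, and T → score 0.
T: beats Q and P; loses to S and R → score 2.
R has the best pairwise record.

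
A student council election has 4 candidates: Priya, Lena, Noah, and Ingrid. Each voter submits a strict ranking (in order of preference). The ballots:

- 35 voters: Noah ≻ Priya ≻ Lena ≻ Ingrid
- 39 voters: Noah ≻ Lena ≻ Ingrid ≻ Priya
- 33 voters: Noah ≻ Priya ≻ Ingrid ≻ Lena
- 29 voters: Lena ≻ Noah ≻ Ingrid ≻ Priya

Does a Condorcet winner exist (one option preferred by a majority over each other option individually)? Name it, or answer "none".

Noah

Noah vs Priya: 136–0 for Noah.
Noah vs Lena: 107–29 for Noah.
Noah vs Ingrid: 136–0 for Noah.
Noah beats every other option head-to-head.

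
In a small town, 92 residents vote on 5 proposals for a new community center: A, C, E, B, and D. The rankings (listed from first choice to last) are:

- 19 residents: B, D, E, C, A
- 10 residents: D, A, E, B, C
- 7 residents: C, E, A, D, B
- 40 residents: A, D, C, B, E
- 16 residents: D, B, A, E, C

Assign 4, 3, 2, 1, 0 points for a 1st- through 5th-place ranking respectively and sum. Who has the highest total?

D

A: 19·0 + 10·3 + 7·2 + 40·4 + 16·2 = 236
C: 19·1 + 10·0 + 7·4 + 40·2 + 16·0 = 127
E: 19·2 + 10·2 + 7·3 + 40·0 + 16·1 = 95
B: 19·4 + 10·1 + 7·0 + 40·1 + 16·3 = 174
D: 19·3 + 10·4 + 7·1 + 40·3 + 16·4 = 288
D has the highest Borda score (288).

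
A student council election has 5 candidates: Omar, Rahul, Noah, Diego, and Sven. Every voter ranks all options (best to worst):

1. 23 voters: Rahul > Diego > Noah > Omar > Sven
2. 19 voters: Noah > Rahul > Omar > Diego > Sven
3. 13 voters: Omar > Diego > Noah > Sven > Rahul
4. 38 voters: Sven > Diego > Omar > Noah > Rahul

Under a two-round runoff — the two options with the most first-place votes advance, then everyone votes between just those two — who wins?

Sven

Round 1 first-place votes: Omar 13, Rahul 23, Noah 19, Diego 0, Sven 38.
Sven and Rahul advance.
Runoff: Sven is preferred to Rahul by 51 voters; Rahul by 42.
Sven wins the runoff.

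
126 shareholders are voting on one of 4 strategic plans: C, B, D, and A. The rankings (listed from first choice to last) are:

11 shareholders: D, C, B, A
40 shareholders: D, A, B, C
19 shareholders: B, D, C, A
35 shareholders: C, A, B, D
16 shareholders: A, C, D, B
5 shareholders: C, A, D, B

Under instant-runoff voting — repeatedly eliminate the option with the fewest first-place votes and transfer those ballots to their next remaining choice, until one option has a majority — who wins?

D

Round 1: C 40, B 19, D 51, A 16. Eliminate A.
Round 2: C 56, B 19, D 51. Eliminate B.
Round 3: C 56, D 70. D has a majority.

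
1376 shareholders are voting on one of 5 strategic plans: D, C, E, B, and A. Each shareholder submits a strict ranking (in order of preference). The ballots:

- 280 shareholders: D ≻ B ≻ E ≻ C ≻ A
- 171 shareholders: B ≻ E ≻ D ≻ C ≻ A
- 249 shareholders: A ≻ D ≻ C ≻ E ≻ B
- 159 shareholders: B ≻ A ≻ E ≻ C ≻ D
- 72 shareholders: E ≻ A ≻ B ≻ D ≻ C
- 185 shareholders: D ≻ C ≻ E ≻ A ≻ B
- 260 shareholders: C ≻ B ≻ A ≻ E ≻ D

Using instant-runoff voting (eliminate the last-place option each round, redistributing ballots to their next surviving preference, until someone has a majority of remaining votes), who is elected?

D

Round 1: D 465, C 260, E 72, B 330, A 249. Eliminate E.
Round 2: D 465, C 260, B 330, A 321. Eliminate C.
Round 3: D 465, B 590, A 321. Eliminate A.
Round 4: D 714, B 662. D has a majority.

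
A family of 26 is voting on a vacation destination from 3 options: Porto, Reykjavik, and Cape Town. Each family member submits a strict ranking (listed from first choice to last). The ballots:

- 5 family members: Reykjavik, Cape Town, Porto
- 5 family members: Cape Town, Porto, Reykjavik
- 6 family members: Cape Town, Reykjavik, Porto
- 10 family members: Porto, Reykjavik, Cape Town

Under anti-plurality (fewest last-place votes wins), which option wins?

Reykjavik

Last-place votes: Porto 11, Reykjavik 5, Cape Town 10.
Reykjavik is ranked last by the fewest voters, so Reykjavik wins.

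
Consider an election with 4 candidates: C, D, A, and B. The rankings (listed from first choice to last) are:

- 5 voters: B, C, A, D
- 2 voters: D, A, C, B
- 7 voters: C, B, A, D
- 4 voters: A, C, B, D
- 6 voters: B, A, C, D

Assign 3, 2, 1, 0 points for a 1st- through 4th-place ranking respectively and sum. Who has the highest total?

C: 5·2 + 2·1 + 7·3 + 4·2 + 6·1 = 47
D: 5·0 + 2·3 + 7·0 + 4·0 + 6·0 = 6
A: 5·1 + 2·2 + 7·1 + 4·3 + 6·2 = 40
B: 5·3 + 2·0 + 7·2 + 4·1 + 6·3 = 51
B has the highest Borda score (51).

B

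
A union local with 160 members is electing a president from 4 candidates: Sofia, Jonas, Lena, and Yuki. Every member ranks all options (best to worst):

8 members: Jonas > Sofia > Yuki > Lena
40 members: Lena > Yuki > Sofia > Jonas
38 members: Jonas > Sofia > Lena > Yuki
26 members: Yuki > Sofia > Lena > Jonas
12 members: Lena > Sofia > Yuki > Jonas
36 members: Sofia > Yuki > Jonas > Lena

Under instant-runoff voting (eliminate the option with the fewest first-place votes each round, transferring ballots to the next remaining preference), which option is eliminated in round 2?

Round 1: Sofia 36, Jonas 46, Lena 52, Yuki 26. Eliminate Yuki.
Round 2: Sofia 62, Jonas 46, Lena 52. Eliminate Jonas.

Jonas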